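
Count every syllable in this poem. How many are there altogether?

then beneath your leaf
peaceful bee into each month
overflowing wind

Line 1: then(1) + beneath(2) + your(1) + leaf(1) = 5
Line 2: peaceful(2) + bee(1) + into(2) + each(1) + month(1) = 7
Line 3: overflowing(4) + wind(1) = 5
Total: 5 + 7 + 5 = 17

17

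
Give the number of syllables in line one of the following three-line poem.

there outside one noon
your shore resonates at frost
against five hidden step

Line one: "there outside one noon": 1+2+1+1 = 5

5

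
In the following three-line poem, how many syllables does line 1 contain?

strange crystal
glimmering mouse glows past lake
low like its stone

3

Line 1: strange (1), crystal (2) → 3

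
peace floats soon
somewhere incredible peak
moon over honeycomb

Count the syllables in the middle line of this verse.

7

The middle line: somewhere(2) + incredible(4) + peak(1) = 7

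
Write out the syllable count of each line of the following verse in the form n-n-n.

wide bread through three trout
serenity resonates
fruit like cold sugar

5-7-5

Line 1: "wide bread through three trout": 1+1+1+1+1 = 5
Line 2: "serenity resonates": 4+3 = 7
Line 3: "fruit like cold sugar": 1+1+1+2 = 5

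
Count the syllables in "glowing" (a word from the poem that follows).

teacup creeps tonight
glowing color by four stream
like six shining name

2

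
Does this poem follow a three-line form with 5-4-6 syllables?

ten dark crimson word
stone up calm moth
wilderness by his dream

Line 1: ten (1), dark (1), crimson (2), word (1) → 5 ✓
Line 2: stone (1), up (1), calm (1), moth (1) → 4 ✓
Line 3: wilderness (3), by (1), his (1), dream (1) → 6 ✓

Yes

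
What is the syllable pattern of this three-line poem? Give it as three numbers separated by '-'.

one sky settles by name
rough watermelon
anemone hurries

Line 1: one(1) + sky(1) + settles(2) + by(1) + name(1) = 6
Line 2: rough(1) + watermelon(4) = 5
Line 3: anemone(4) + hurries(2) = 6

6-5-6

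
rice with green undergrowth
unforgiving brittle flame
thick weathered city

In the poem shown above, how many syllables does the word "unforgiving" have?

"unforgiving" has 4 syllables.

4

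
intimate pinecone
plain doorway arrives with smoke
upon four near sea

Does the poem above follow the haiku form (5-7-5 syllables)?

Yes

Line 1: intimate (3), pinecone (2) → 5 ✓
Line 2: plain (1), doorway (2), arrives (2), with (1), smoke (1) → 7 ✓
Line 3: upon (2), four (1), near (1), sea (1) → 5 ✓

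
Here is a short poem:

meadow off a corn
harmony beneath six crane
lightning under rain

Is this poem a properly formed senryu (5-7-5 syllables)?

Line 1: meadow(2) + off(1) + a(1) + corn(1) = 5 ✓
Line 2: harmony(3) + beneath(2) + six(1) + crane(1) = 7 ✓
Line 3: lightning(2) + under(2) + rain(1) = 5 ✓

Yes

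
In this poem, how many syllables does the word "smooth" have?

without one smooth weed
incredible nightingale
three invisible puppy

1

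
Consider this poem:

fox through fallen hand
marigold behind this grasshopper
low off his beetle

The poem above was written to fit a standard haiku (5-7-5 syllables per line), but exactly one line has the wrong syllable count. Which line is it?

Line 1: fox (1), through (1), fallen (2), hand (1) → 5 ✓
Line 2: marigold (3), behind (2), this (1), grasshopper (3) → 9 (expected 7)
Line 3: low (1), off (1), his (1), beetle (2) → 5 ✓

The second line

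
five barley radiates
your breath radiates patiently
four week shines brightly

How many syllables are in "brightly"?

2

"brightly" has 2 syllables.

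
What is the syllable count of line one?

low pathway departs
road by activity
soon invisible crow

Line one: "low pathway departs": 1+2+2 = 5

5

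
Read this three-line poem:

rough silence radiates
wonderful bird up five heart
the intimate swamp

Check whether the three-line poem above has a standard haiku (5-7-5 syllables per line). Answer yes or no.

No

Line 1: "rough silence radiates": 1+2+3 = 6 (expected 5)
Line 2: "wonderful bird up five heart": 3+1+1+1+1 = 7 ✓
Line 3: "the intimate swamp": 1+3+1 = 5 ✓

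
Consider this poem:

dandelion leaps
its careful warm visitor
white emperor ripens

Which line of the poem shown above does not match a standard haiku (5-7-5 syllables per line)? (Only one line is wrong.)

Line 3

Line 1: "dandelion leaps": 4+1 = 5 ✓
Line 2: "its careful warm visitor": 1+2+1+3 = 7 ✓
Line 3: "white emperor ripens": 1+3+2 = 6 (expected 5)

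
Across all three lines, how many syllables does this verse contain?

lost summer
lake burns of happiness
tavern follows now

Line 1: lost(1) + summer(2) = 3
Line 2: lake(1) + burns(1) + of(1) + happiness(3) = 6
Line 3: tavern(2) + follows(2) + now(1) = 5
Total: 3 + 6 + 5 = 14

14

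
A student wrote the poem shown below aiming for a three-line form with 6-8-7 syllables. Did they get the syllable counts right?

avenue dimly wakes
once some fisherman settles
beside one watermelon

No

Line 1: "avenue dimly wakes": 3+2+1 = 6 ✓
Line 2: "once some fisherman settles": 1+1+3+2 = 7 (expected 8)
Line 3: "beside one watermelon": 2+1+4 = 7 ✓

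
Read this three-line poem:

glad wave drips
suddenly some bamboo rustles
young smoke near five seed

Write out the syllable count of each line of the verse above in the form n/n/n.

Line 1: glad (1), wave (1), drips (1) → 3
Line 2: suddenly (3), some (1), bamboo (2), rustles (2) → 8
Line 3: young (1), smoke (1), near (1), five (1), seed (1) → 5

3/8/5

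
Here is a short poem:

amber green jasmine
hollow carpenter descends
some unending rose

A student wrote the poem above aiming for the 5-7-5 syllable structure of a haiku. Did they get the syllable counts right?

Yes

Line 1: "amber green jasmine": 2+1+2 = 5 ✓
Line 2: "hollow carpenter descends": 2+3+2 = 7 ✓
Line 3: "some unending rose": 1+3+1 = 5 ✓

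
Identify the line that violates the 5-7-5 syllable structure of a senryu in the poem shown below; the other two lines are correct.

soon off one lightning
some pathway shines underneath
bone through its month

Line 1: soon (1), off (1), one (1), lightning (2) → 5 ✓
Line 2: some (1), pathway (2), shines (1), underneath (3) → 7 ✓
Line 3: bone (1), through (1), its (1), month (1) → 4 (expected 5)

Line 3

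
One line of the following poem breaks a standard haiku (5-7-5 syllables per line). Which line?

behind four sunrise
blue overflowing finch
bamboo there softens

The second line

Line 1: behind(2) + four(1) + sunrise(2) = 5 ✓
Line 2: blue(1) + overflowing(4) + finch(1) = 6 (expected 7)
Line 3: bamboo(2) + there(1) + softens(2) = 5 ✓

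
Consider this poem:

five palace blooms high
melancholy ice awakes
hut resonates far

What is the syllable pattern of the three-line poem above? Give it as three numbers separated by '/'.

5/7/5

Line 1: five(1) + palace(2) + blooms(1) + high(1) = 5
Line 2: melancholy(4) + ice(1) + awakes(2) = 7
Line 3: hut(1) + resonates(3) + far(1) = 5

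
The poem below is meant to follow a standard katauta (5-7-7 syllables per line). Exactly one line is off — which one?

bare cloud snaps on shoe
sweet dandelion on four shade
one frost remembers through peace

Line 2

Line 1: bare (1), cloud (1), snaps (1), on (1), shoe (1) → 5 ✓
Line 2: sweet (1), dandelion (4), on (1), four (1), shade (1) → 8 (expected 7)
Line 3: one (1), frost (1), remembers (3), through (1), peace (1) → 7 ✓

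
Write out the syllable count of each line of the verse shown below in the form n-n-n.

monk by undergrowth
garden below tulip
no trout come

Line 1: monk(1) + by(1) + undergrowth(3) = 5
Line 2: garden(2) + below(2) + tulip(2) = 6
Line 3: no(1) + trout(1) + come(1) = 3

5-6-3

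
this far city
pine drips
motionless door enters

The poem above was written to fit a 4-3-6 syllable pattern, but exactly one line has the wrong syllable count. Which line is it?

Line 2

Line 1: this(1) + far(1) + city(2) = 4 ✓
Line 2: pine(1) + drips(1) = 2 (expected 3)
Line 3: motionless(3) + door(1) + enters(2) = 6 ✓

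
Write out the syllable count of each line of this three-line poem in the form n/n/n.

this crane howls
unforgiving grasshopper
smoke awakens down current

Line 1: "this crane howls": 1+1+1 = 3
Line 2: "unforgiving grasshopper": 4+3 = 7
Line 3: "smoke awakens down current": 1+3+1+2 = 7

3/7/7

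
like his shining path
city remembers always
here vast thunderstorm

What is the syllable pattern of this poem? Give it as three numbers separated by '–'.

Line 1: like(1) + his(1) + shining(2) + path(1) = 5
Line 2: city(2) + remembers(3) + always(2) = 7
Line 3: here(1) + vast(1) + thunderstorm(3) = 5

5–7–5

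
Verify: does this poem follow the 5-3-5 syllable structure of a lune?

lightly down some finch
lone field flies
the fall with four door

Line 1: lightly (2), down (1), some (1), finch (1) → 5 ✓
Line 2: lone (1), field (1), flies (1) → 3 ✓
Line 3: the (1), fall (1), with (1), four (1), door (1) → 5 ✓

Yes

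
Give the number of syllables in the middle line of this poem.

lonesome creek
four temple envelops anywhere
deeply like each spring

The middle line: four (1), temple (2), envelops (3), anywhere (3) → 9

9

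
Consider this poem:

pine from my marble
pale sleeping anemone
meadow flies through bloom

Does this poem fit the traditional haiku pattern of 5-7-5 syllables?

Line 1: pine (1), from (1), my (1), marble (2) → 5 ✓
Line 2: pale (1), sleeping (2), anemone (4) → 7 ✓
Line 3: meadow (2), flies (1), through (1), bloom (1) → 5 ✓

Yes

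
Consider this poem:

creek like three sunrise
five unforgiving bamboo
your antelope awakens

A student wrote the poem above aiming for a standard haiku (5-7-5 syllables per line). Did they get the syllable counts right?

No

Line 1: creek(1) + like(1) + three(1) + sunrise(2) = 5 ✓
Line 2: five(1) + unforgiving(4) + bamboo(2) = 7 ✓
Line 3: your(1) + antelope(3) + awakens(3) = 7 (expected 5)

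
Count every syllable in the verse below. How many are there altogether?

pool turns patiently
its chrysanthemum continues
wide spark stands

Line 1: pool (1), turns (1), patiently (3) → 5
Line 2: its (1), chrysanthemum (4), continues (3) → 8
Line 3: wide (1), spark (1), stands (1) → 3
Total: 5 + 8 + 3 = 16

16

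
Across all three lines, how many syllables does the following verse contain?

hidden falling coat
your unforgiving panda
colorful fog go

Line 1: hidden(2) + falling(2) + coat(1) = 5
Line 2: your(1) + unforgiving(4) + panda(2) = 7
Line 3: colorful(3) + fog(1) + go(1) = 5
Total: 5 + 7 + 5 = 17

17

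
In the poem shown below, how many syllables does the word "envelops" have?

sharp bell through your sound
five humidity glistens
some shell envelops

3

"envelops" has 3 syllables.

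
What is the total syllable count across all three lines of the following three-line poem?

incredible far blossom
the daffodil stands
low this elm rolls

Line 1: incredible (4), far (1), blossom (2) → 7
Line 2: the (1), daffodil (3), stands (1) → 5
Line 3: low (1), this (1), elm (1), rolls (1) → 4
Total: 7 + 5 + 4 = 16

16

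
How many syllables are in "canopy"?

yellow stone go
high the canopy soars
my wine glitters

3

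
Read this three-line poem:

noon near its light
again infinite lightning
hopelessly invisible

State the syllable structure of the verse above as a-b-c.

4-7-7

Line 1: noon(1) + near(1) + its(1) + light(1) = 4
Line 2: again(2) + infinite(3) + lightning(2) = 7
Line 3: hopelessly(3) + invisible(4) = 7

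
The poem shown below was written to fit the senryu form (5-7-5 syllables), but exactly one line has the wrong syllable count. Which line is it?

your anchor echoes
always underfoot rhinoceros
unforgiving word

Line 1: your(1) + anchor(2) + echoes(2) = 5 ✓
Line 2: always(2) + underfoot(3) + rhinoceros(4) = 9 (expected 7)
Line 3: unforgiving(4) + word(1) = 5 ✓

Line 2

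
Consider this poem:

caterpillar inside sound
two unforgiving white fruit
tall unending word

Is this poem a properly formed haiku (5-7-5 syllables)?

No

Line 1: caterpillar(4) + inside(2) + sound(1) = 7 (expected 5)
Line 2: two(1) + unforgiving(4) + white(1) + fruit(1) = 7 ✓
Line 3: tall(1) + unending(3) + word(1) = 5 ✓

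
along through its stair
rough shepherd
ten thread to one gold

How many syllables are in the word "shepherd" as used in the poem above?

2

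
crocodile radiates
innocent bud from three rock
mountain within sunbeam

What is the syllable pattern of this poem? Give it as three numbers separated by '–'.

Line 1: "crocodile radiates": 3+3 = 6
Line 2: "innocent bud from three rock": 3+1+1+1+1 = 7
Line 3: "mountain within sunbeam": 2+2+2 = 6

6–7–6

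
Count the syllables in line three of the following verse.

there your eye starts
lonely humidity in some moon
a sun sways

3

Line three: "a sun sways": 1+1+1 = 3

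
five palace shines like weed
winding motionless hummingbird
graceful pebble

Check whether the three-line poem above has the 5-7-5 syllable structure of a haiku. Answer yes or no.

Line 1: five (1), palace (2), shines (1), like (1), weed (1) → 6 (expected 5)
Line 2: winding (2), motionless (3), hummingbird (3) → 8 (expected 7)
Line 3: graceful (2), pebble (2) → 4 (expected 5)

No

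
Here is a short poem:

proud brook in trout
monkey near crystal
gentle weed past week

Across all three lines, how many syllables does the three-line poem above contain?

Line 1: "proud brook in trout": 1+1+1+1 = 4
Line 2: "monkey near crystal": 2+1+2 = 5
Line 3: "gentle weed past week": 2+1+1+1 = 5
Total: 4 + 5 + 5 = 14

14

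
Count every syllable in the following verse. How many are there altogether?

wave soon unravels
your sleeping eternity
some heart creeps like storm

Line 1: "wave soon unravels": 1+1+3 = 5
Line 2: "your sleeping eternity": 1+2+4 = 7
Line 3: "some heart creeps like storm": 1+1+1+1+1 = 5
Total: 5 + 7 + 5 = 17

17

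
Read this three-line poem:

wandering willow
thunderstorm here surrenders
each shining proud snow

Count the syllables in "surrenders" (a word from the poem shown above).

3

"surrenders" has 3 syllables.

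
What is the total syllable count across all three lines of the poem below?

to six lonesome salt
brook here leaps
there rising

11

Line 1: to(1) + six(1) + lonesome(2) + salt(1) = 5
Line 2: brook(1) + here(1) + leaps(1) = 3
Line 3: there(1) + rising(2) = 3
Total: 5 + 3 + 3 = 11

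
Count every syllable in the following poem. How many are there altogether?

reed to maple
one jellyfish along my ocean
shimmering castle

Line 1: "reed to maple": 1+1+2 = 4
Line 2: "one jellyfish along my ocean": 1+3+2+1+2 = 9
Line 3: "shimmering castle": 3+2 = 5
Total: 4 + 9 + 5 = 18

18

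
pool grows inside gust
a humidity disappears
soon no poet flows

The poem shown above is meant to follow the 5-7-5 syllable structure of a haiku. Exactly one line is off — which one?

Line 1: "pool grows inside gust": 1+1+2+1 = 5 ✓
Line 2: "a humidity disappears": 1+4+3 = 8 (expected 7)
Line 3: "soon no poet flows": 1+1+2+1 = 5 ✓

The second line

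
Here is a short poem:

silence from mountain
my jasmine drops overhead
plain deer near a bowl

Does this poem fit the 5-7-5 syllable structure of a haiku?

Line 1: silence (2), from (1), mountain (2) → 5 ✓
Line 2: my (1), jasmine (2), drops (1), overhead (3) → 7 ✓
Line 3: plain (1), deer (1), near (1), a (1), bowl (1) → 5 ✓

Yes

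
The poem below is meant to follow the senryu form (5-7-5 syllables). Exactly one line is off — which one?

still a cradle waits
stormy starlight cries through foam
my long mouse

Line 1: "still a cradle waits": 1+1+2+1 = 5 ✓
Line 2: "stormy starlight cries through foam": 2+2+1+1+1 = 7 ✓
Line 3: "my long mouse": 1+1+1 = 3 (expected 5)

The third line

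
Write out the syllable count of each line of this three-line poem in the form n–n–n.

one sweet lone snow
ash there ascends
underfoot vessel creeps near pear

Line 1: one(1) + sweet(1) + lone(1) + snow(1) = 4
Line 2: ash(1) + there(1) + ascends(2) = 4
Line 3: underfoot(3) + vessel(2) + creeps(1) + near(1) + pear(1) = 8

4–4–8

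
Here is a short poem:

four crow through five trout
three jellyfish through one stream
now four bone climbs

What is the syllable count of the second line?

7

The second line: three (1), jellyfish (3), through (1), one (1), stream (1) → 7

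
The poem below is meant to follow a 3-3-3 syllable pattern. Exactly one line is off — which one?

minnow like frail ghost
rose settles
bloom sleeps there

Line 1

Line 1: minnow(2) + like(1) + frail(1) + ghost(1) = 5 (expected 3)
Line 2: rose(1) + settles(2) = 3 ✓
Line 3: bloom(1) + sleeps(1) + there(1) = 3 ✓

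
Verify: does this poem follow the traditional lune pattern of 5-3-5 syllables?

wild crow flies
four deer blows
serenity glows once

No

Line 1: wild (1), crow (1), flies (1) → 3 (expected 5)
Line 2: four (1), deer (1), blows (1) → 3 ✓
Line 3: serenity (4), glows (1), once (1) → 6 (expected 5)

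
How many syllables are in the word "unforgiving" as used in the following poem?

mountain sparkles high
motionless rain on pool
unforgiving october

4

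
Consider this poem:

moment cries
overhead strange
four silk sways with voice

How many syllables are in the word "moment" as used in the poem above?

2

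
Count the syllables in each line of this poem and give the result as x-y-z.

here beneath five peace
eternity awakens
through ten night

Line 1: "here beneath five peace": 1+2+1+1 = 5
Line 2: "eternity awakens": 4+3 = 7
Line 3: "through ten night": 1+1+1 = 3

5-7-3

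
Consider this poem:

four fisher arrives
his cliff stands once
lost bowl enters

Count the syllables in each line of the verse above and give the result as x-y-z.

Line 1: "four fisher arrives": 1+2+2 = 5
Line 2: "his cliff stands once": 1+1+1+1 = 4
Line 3: "lost bowl enters": 1+1+2 = 4

5-4-4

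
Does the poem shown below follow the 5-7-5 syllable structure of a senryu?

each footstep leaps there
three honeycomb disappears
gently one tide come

Yes

Line 1: each(1) + footstep(2) + leaps(1) + there(1) = 5 ✓
Line 2: three(1) + honeycomb(3) + disappears(3) = 7 ✓
Line 3: gently(2) + one(1) + tide(1) + come(1) = 5 ✓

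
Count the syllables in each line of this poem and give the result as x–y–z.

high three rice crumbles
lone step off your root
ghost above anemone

5–5–7

Line 1: high (1), three (1), rice (1), crumbles (2) → 5
Line 2: lone (1), step (1), off (1), your (1), root (1) → 5
Line 3: ghost (1), above (2), anemone (4) → 7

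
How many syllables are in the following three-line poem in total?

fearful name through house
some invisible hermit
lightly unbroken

Line 1: "fearful name through house": 2+1+1+1 = 5
Line 2: "some invisible hermit": 1+4+2 = 7
Line 3: "lightly unbroken": 2+3 = 5
Total: 5 + 7 + 5 = 17

17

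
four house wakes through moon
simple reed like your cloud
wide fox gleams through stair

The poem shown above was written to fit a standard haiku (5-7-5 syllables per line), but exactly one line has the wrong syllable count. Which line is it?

The second line

Line 1: "four house wakes through moon": 1+1+1+1+1 = 5 ✓
Line 2: "simple reed like your cloud": 2+1+1+1+1 = 6 (expected 7)
Line 3: "wide fox gleams through stair": 1+1+1+1+1 = 5 ✓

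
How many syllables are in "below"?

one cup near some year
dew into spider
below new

2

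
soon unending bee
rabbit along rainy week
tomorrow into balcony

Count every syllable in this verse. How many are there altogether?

Line 1: "soon unending bee": 1+3+1 = 5
Line 2: "rabbit along rainy week": 2+2+2+1 = 7
Line 3: "tomorrow into balcony": 3+2+3 = 8
Total: 5 + 7 + 8 = 20

20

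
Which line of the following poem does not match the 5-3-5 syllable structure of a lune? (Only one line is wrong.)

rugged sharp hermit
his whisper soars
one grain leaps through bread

The second line

Line 1: rugged (2), sharp (1), hermit (2) → 5 ✓
Line 2: his (1), whisper (2), soars (1) → 4 (expected 3)
Line 3: one (1), grain (1), leaps (1), through (1), bread (1) → 5 ✓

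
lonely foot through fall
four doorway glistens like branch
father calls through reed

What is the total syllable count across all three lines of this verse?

Line 1: lonely(2) + foot(1) + through(1) + fall(1) = 5
Line 2: four(1) + doorway(2) + glistens(2) + like(1) + branch(1) = 7
Line 3: father(2) + calls(1) + through(1) + reed(1) = 5
Total: 5 + 7 + 5 = 17

17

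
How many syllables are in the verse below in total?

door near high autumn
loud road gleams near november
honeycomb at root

17

Line 1: door(1) + near(1) + high(1) + autumn(2) = 5
Line 2: loud(1) + road(1) + gleams(1) + near(1) + november(3) = 7
Line 3: honeycomb(3) + at(1) + root(1) = 5
Total: 5 + 7 + 5 = 17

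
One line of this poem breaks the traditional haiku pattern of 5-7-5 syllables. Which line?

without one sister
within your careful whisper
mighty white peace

Line 3

Line 1: without(2) + one(1) + sister(2) = 5 ✓
Line 2: within(2) + your(1) + careful(2) + whisper(2) = 7 ✓
Line 3: mighty(2) + white(1) + peace(1) = 4 (expected 5)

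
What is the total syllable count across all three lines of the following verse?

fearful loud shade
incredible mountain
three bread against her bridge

16

Line 1: fearful(2) + loud(1) + shade(1) = 4
Line 2: incredible(4) + mountain(2) = 6
Line 3: three(1) + bread(1) + against(2) + her(1) + bridge(1) = 6
Total: 4 + 6 + 6 = 16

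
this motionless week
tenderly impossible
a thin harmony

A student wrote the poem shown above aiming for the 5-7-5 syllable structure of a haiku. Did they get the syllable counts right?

Yes

Line 1: "this motionless week": 1+3+1 = 5 ✓
Line 2: "tenderly impossible": 3+4 = 7 ✓
Line 3: "a thin harmony": 1+1+3 = 5 ✓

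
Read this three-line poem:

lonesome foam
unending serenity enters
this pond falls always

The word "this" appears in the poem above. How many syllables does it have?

1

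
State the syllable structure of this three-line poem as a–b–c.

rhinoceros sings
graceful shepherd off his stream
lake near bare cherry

Line 1: rhinoceros(4) + sings(1) = 5
Line 2: graceful(2) + shepherd(2) + off(1) + his(1) + stream(1) = 7
Line 3: lake(1) + near(1) + bare(1) + cherry(2) = 5

5–7–5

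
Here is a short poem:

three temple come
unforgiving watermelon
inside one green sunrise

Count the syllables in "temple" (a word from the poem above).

"temple" has 2 syllables.

2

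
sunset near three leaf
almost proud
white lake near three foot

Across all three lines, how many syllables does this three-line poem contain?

Line 1: sunset (2), near (1), three (1), leaf (1) → 5
Line 2: almost (2), proud (1) → 3
Line 3: white (1), lake (1), near (1), three (1), foot (1) → 5
Total: 5 + 3 + 5 = 13

13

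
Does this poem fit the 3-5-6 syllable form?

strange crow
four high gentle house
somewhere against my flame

Line 1: "strange crow": 1+1 = 2 (expected 3)
Line 2: "four high gentle house": 1+1+2+1 = 5 ✓
Line 3: "somewhere against my flame": 2+2+1+1 = 6 ✓

No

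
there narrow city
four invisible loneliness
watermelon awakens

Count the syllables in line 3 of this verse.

Line 3: "watermelon awakens": 4+3 = 7

7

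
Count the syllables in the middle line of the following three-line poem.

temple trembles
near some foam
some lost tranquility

3

The middle line: near(1) + some(1) + foam(1) = 3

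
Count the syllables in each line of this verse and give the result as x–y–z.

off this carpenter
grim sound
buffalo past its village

Line 1: off (1), this (1), carpenter (3) → 5
Line 2: grim (1), sound (1) → 2
Line 3: buffalo (3), past (1), its (1), village (2) → 7

5–2–7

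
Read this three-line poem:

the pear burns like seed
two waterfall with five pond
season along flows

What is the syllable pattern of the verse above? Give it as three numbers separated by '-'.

5-7-5

Line 1: the (1), pear (1), burns (1), like (1), seed (1) → 5
Line 2: two (1), waterfall (3), with (1), five (1), pond (1) → 7
Line 3: season (2), along (2), flows (1) → 5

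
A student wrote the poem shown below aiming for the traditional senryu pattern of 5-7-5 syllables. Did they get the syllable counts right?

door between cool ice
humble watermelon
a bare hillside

No

Line 1: door(1) + between(2) + cool(1) + ice(1) = 5 ✓
Line 2: humble(2) + watermelon(4) = 6 (expected 7)
Line 3: a(1) + bare(1) + hillside(2) = 4 (expected 5)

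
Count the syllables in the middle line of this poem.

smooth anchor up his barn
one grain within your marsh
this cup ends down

6

The middle line: one(1) + grain(1) + within(2) + your(1) + marsh(1) = 6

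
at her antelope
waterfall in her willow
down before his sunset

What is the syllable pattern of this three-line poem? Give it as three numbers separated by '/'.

5/7/6

Line 1: "at her antelope": 1+1+3 = 5
Line 2: "waterfall in her willow": 3+1+1+2 = 7
Line 3: "down before his sunset": 1+2+1+2 = 6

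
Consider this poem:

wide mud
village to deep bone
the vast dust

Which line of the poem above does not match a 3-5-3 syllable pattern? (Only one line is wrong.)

Line 1: wide(1) + mud(1) = 2 (expected 3)
Line 2: village(2) + to(1) + deep(1) + bone(1) = 5 ✓
Line 3: the(1) + vast(1) + dust(1) = 3 ✓

Line 1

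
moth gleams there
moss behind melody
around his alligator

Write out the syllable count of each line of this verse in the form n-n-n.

3-6-7

Line 1: "moth gleams there": 1+1+1 = 3
Line 2: "moss behind melody": 1+2+3 = 6
Line 3: "around his alligator": 2+1+4 = 7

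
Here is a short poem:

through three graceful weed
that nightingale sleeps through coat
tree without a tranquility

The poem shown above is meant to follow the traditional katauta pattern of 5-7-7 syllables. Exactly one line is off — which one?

Line 1: through(1) + three(1) + graceful(2) + weed(1) = 5 ✓
Line 2: that(1) + nightingale(3) + sleeps(1) + through(1) + coat(1) = 7 ✓
Line 3: tree(1) + without(2) + a(1) + tranquility(4) = 8 (expected 7)

Line 3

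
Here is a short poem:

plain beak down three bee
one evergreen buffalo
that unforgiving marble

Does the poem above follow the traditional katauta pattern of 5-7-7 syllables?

Yes

Line 1: plain (1), beak (1), down (1), three (1), bee (1) → 5 ✓
Line 2: one (1), evergreen (3), buffalo (3) → 7 ✓
Line 3: that (1), unforgiving (4), marble (2) → 7 ✓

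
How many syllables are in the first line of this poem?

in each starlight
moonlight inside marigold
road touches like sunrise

4

The first line: "in each starlight": 1+1+2 = 4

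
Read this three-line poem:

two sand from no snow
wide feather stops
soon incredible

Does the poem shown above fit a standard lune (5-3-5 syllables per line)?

No

Line 1: two(1) + sand(1) + from(1) + no(1) + snow(1) = 5 ✓
Line 2: wide(1) + feather(2) + stops(1) = 4 (expected 3)
Line 3: soon(1) + incredible(4) = 5 ✓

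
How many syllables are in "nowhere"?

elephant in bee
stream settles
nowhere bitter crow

2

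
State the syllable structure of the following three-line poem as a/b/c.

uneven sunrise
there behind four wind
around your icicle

5/5/6

Line 1: uneven (3), sunrise (2) → 5
Line 2: there (1), behind (2), four (1), wind (1) → 5
Line 3: around (2), your (1), icicle (3) → 6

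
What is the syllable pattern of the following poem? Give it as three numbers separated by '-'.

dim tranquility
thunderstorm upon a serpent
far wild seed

5-8-3

Line 1: "dim tranquility": 1+4 = 5
Line 2: "thunderstorm upon a serpent": 3+2+1+2 = 8
Line 3: "far wild seed": 1+1+1 = 3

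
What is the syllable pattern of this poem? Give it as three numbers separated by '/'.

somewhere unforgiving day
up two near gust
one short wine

7/4/3

Line 1: somewhere(2) + unforgiving(4) + day(1) = 7
Line 2: up(1) + two(1) + near(1) + gust(1) = 4
Line 3: one(1) + short(1) + wine(1) = 3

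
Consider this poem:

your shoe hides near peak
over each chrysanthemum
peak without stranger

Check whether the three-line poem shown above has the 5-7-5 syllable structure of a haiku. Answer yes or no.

Yes

Line 1: your(1) + shoe(1) + hides(1) + near(1) + peak(1) = 5 ✓
Line 2: over(2) + each(1) + chrysanthemum(4) = 7 ✓
Line 3: peak(1) + without(2) + stranger(2) = 5 ✓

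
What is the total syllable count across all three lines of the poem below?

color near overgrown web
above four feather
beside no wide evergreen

Line 1: "color near overgrown web": 2+1+3+1 = 7
Line 2: "above four feather": 2+1+2 = 5
Line 3: "beside no wide evergreen": 2+1+1+3 = 7
Total: 7 + 5 + 7 = 19

19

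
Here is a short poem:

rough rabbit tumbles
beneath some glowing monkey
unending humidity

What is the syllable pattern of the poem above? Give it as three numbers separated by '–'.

5–7–7

Line 1: rough(1) + rabbit(2) + tumbles(2) = 5
Line 2: beneath(2) + some(1) + glowing(2) + monkey(2) = 7
Line 3: unending(3) + humidity(4) = 7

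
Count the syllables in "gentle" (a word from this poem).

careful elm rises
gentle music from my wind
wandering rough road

2

"gentle" has 2 syllables.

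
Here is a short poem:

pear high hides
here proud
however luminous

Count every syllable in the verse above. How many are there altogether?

11

Line 1: pear (1), high (1), hides (1) → 3
Line 2: here (1), proud (1) → 2
Line 3: however (3), luminous (3) → 6
Total: 3 + 2 + 6 = 11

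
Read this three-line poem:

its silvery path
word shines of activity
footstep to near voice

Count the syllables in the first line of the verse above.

The first line: "its silvery path": 1+3+1 = 5

5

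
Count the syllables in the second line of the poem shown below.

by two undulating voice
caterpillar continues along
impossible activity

9

The second line: "caterpillar continues along": 4+3+2 = 9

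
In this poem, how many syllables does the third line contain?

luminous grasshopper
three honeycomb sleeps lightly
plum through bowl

The third line: plum (1), through (1), bowl (1) → 3

3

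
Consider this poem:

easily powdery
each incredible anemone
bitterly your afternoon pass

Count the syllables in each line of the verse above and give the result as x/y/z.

Line 1: easily (3), powdery (3) → 6
Line 2: each (1), incredible (4), anemone (4) → 9
Line 3: bitterly (3), your (1), afternoon (3), pass (1) → 8

6/9/8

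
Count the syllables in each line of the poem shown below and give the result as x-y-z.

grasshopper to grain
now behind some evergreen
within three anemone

5-7-7

Line 1: grasshopper (3), to (1), grain (1) → 5
Line 2: now (1), behind (2), some (1), evergreen (3) → 7
Line 3: within (2), three (1), anemone (4) → 7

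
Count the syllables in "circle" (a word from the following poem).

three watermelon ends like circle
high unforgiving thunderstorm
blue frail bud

2

"circle" has 2 syllables.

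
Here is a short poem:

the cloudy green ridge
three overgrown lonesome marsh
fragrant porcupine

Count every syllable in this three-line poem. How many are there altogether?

17

Line 1: the(1) + cloudy(2) + green(1) + ridge(1) = 5
Line 2: three(1) + overgrown(3) + lonesome(2) + marsh(1) = 7
Line 3: fragrant(2) + porcupine(3) = 5
Total: 5 + 7 + 5 = 17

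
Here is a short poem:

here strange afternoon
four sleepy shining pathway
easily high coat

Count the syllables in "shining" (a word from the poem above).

"shining" has 2 syllables.

2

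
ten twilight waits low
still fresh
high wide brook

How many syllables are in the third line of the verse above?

3

The third line: "high wide brook": 1+1+1 = 3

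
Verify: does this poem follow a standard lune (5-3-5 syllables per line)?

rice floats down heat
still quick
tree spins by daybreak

No

Line 1: "rice floats down heat": 1+1+1+1 = 4 (expected 5)
Line 2: "still quick": 1+1 = 2 (expected 3)
Line 3: "tree spins by daybreak": 1+1+1+2 = 5 ✓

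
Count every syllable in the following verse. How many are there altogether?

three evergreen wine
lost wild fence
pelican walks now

13

Line 1: three (1), evergreen (3), wine (1) → 5
Line 2: lost (1), wild (1), fence (1) → 3
Line 3: pelican (3), walks (1), now (1) → 5
Total: 5 + 3 + 5 = 13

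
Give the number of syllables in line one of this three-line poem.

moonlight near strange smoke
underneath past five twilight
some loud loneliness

5

Line one: moonlight(2) + near(1) + strange(1) + smoke(1) = 5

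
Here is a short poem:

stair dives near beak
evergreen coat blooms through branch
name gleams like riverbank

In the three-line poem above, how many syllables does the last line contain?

6

The last line: name(1) + gleams(1) + like(1) + riverbank(3) = 6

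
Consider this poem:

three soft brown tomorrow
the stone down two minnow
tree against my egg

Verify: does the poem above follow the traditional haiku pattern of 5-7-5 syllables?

No

Line 1: three(1) + soft(1) + brown(1) + tomorrow(3) = 6 (expected 5)
Line 2: the(1) + stone(1) + down(1) + two(1) + minnow(2) = 6 (expected 7)
Line 3: tree(1) + against(2) + my(1) + egg(1) = 5 ✓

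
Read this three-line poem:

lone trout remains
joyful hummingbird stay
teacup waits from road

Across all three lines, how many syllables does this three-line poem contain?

Line 1: lone (1), trout (1), remains (2) → 4
Line 2: joyful (2), hummingbird (3), stay (1) → 6
Line 3: teacup (2), waits (1), from (1), road (1) → 5
Total: 4 + 6 + 5 = 15

15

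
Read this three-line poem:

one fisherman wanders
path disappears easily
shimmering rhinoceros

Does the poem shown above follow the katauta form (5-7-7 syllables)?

Line 1: one(1) + fisherman(3) + wanders(2) = 6 (expected 5)
Line 2: path(1) + disappears(3) + easily(3) = 7 ✓
Line 3: shimmering(3) + rhinoceros(4) = 7 ✓

No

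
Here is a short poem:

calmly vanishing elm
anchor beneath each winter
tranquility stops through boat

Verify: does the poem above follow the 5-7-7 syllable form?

No

Line 1: calmly(2) + vanishing(3) + elm(1) = 6 (expected 5)
Line 2: anchor(2) + beneath(2) + each(1) + winter(2) = 7 ✓
Line 3: tranquility(4) + stops(1) + through(1) + boat(1) = 7 ✓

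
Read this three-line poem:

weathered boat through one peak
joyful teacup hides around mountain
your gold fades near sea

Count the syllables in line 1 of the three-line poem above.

Line 1: "weathered boat through one peak": 2+1+1+1+1 = 6

6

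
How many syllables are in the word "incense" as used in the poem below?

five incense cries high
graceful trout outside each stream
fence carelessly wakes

2

"incense" has 2 syllables.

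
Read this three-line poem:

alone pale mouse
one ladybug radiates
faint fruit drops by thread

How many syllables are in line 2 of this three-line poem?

Line 2: "one ladybug radiates": 1+3+3 = 7

7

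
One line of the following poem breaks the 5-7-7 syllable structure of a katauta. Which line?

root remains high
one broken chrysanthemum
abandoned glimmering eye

The first line

Line 1: "root remains high": 1+2+1 = 4 (expected 5)
Line 2: "one broken chrysanthemum": 1+2+4 = 7 ✓
Line 3: "abandoned glimmering eye": 3+3+1 = 7 ✓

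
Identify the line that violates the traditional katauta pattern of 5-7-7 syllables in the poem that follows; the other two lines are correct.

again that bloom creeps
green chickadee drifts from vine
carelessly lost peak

Line 3

Line 1: again (2), that (1), bloom (1), creeps (1) → 5 ✓
Line 2: green (1), chickadee (3), drifts (1), from (1), vine (1) → 7 ✓
Line 3: carelessly (3), lost (1), peak (1) → 5 (expected 7)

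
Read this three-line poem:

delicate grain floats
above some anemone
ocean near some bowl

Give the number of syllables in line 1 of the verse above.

5

Line 1: delicate(3) + grain(1) + floats(1) = 5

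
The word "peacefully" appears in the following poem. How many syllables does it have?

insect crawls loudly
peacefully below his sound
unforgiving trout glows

3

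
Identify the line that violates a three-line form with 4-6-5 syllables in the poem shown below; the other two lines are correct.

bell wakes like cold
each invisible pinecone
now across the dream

Line 1: "bell wakes like cold": 1+1+1+1 = 4 ✓
Line 2: "each invisible pinecone": 1+4+2 = 7 (expected 6)
Line 3: "now across the dream": 1+2+1+1 = 5 ✓

Line 2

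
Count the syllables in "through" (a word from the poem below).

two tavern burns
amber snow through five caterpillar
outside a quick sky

1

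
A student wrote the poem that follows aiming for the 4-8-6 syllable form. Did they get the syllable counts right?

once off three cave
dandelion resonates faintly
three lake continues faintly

Line 1: once (1), off (1), three (1), cave (1) → 4 ✓
Line 2: dandelion (4), resonates (3), faintly (2) → 9 (expected 8)
Line 3: three (1), lake (1), continues (3), faintly (2) → 7 (expected 6)

No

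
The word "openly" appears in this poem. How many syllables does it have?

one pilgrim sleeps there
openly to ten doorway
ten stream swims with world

3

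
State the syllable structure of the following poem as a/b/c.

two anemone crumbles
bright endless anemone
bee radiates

Line 1: two (1), anemone (4), crumbles (2) → 7
Line 2: bright (1), endless (2), anemone (4) → 7
Line 3: bee (1), radiates (3) → 4

7/7/4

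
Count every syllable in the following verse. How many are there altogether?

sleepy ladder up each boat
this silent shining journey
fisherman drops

Line 1: sleepy (2), ladder (2), up (1), each (1), boat (1) → 7
Line 2: this (1), silent (2), shining (2), journey (2) → 7
Line 3: fisherman (3), drops (1) → 4
Total: 7 + 7 + 4 = 18

18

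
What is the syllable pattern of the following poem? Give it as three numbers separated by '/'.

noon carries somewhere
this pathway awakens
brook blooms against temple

5/6/6

Line 1: "noon carries somewhere": 1+2+2 = 5
Line 2: "this pathway awakens": 1+2+3 = 6
Line 3: "brook blooms against temple": 1+1+2+2 = 6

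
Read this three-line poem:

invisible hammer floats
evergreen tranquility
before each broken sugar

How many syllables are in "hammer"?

2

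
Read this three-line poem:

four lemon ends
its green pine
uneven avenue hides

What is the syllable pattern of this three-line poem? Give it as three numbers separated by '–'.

Line 1: four(1) + lemon(2) + ends(1) = 4
Line 2: its(1) + green(1) + pine(1) = 3
Line 3: uneven(3) + avenue(3) + hides(1) = 7

4–3–7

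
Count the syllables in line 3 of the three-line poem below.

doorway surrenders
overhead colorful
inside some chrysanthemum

Line 3: "inside some chrysanthemum": 2+1+4 = 7

7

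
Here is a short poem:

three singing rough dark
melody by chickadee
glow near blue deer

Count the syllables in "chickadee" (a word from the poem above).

3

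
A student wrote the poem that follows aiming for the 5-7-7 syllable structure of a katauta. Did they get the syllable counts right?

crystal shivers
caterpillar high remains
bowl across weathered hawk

Line 1: crystal (2), shivers (2) → 4 (expected 5)
Line 2: caterpillar (4), high (1), remains (2) → 7 ✓
Line 3: bowl (1), across (2), weathered (2), hawk (1) → 6 (expected 7)

No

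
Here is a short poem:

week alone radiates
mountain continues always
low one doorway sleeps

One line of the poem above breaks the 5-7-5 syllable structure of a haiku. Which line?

Line 1

Line 1: week(1) + alone(2) + radiates(3) = 6 (expected 5)
Line 2: mountain(2) + continues(3) + always(2) = 7 ✓
Line 3: low(1) + one(1) + doorway(2) + sleeps(1) = 5 ✓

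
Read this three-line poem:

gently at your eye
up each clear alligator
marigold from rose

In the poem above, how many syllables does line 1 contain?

Line 1: "gently at your eye": 2+1+1+1 = 5

5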